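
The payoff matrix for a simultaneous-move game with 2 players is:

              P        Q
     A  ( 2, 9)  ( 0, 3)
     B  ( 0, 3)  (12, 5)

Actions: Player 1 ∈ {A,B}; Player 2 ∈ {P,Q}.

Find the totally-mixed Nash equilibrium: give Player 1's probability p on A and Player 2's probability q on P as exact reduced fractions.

P1 indiff ⇒ q·2+(1-q)·0 = q·0+(1-q)·12 ⇒ q(2) = (1-q)(12) ⇒ q = 6/7
P2 indiff ⇒ p·9+(1-p)·3 = p·3+(1-p)·5 ⇒ p(6) = (1-p)(2) ⇒ p = 1/4

(p,q) = (1/4, 6/7)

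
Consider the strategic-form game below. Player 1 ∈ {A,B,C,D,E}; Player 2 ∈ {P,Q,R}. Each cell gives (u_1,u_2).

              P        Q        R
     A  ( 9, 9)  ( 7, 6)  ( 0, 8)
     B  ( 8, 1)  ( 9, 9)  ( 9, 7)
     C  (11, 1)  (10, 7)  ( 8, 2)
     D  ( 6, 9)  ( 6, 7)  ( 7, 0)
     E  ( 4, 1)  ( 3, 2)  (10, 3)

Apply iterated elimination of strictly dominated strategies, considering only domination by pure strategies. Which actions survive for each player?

Remaining: P1:{B,C,E} P2:{Q,R}

P1 drop A (C beats it: P:11>9 Q:10>7 R:8>0)
P1 drop D (B beats it: P:8>6 Q:9>6 R:9>7)
P2 drop P (Q beats it: B:9>1 C:7>1 E:2>1)
P1→{B,C,E} P2→{Q,R}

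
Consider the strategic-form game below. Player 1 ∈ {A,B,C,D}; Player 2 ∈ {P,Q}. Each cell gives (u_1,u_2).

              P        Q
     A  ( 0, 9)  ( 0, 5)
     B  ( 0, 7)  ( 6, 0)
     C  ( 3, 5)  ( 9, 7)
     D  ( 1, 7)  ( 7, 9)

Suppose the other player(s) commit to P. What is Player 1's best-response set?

u_1(A vs P) = 0
u_1(B vs P) = 0
u_1(C vs P) = 3
u_1(D vs P) = 1
max payoff 3 at {C}

BR_1 = {C}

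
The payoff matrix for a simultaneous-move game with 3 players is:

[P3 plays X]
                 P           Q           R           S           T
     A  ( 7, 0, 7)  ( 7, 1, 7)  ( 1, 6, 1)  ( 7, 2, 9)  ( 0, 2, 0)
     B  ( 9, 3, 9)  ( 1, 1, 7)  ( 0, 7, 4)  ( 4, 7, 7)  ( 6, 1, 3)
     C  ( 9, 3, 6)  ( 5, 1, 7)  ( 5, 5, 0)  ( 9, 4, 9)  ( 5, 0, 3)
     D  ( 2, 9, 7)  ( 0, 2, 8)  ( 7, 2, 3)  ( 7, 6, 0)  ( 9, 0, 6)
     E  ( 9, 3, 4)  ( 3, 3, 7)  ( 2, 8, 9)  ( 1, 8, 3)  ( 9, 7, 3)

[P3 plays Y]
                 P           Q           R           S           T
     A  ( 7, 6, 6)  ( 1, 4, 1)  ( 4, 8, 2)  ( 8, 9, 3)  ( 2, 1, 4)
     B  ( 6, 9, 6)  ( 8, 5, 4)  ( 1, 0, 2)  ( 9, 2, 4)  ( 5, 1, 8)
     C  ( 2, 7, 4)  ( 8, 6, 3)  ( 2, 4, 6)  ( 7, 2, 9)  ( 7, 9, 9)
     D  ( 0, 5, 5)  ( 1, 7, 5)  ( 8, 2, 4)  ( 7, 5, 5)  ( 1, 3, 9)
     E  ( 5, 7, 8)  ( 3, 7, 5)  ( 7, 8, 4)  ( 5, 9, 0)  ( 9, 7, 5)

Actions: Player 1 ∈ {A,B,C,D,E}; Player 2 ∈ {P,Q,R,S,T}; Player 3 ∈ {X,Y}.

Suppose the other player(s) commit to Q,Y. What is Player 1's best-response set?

argmax u_1 = {B,C}

u_1(A vs Q,Y) = 1
u_1(B vs Q,Y) = 8
u_1(C vs Q,Y) = 8
u_1(D vs Q,Y) = 1
u_1(E vs Q,Y) = 3
max payoff 8 at {B,C}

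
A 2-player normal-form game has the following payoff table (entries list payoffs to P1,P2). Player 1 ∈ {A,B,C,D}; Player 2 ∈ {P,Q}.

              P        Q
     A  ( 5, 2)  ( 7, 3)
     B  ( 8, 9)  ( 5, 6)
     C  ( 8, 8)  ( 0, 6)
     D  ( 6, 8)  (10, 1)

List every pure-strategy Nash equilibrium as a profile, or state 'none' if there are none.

(A,P): not NE [P1→C gives 8>5; P2→Q gives 3>2]
(A,Q): not NE [P1→D gives 10>7]
(B,P): NE
(B,Q): not NE [P1→D gives 10>5; P2→P gives 9>6]
(C,P): NE
(C,Q): not NE [P1→D gives 10>0; P2→P gives 8>6]
(D,P): not NE [P1→C gives 8>6]
(D,Q): not NE [P2→P gives 8>1]

Nash profiles: (B,P), (C,P)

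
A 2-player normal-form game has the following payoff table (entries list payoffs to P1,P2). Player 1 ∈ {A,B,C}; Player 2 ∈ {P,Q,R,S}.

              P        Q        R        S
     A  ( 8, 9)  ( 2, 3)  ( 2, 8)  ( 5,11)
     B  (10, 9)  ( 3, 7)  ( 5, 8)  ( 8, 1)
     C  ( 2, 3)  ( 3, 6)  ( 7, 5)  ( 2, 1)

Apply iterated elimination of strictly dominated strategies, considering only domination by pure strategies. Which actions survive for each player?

Remaining: P1:{B,C} P2:{P,Q,R}

P1 drop A (B beats it: P:10>8 Q:3>2 R:5>2 S:8>5)
P2 drop S (P beats it: B:9>1 C:3>1)
P1→{B,C} P2→{P,Q,R}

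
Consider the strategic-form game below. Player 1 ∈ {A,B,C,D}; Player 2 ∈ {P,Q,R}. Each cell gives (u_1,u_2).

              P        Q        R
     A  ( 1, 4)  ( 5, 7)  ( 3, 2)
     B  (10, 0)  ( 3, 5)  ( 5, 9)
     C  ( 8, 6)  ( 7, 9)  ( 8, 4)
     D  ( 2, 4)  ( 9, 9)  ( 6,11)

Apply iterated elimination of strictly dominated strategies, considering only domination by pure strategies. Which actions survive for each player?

P1 drop A (C beats it: P:8>1 Q:7>5 R:8>3)
P2 drop P (Q beats it: B:5>0 C:9>6 D:9>4)
P1 drop B (C beats it: Q:7>3 R:8>5)
P1→{C,D} P2→{Q,R}

IESDS → P1:{C,D} P2:{Q,R}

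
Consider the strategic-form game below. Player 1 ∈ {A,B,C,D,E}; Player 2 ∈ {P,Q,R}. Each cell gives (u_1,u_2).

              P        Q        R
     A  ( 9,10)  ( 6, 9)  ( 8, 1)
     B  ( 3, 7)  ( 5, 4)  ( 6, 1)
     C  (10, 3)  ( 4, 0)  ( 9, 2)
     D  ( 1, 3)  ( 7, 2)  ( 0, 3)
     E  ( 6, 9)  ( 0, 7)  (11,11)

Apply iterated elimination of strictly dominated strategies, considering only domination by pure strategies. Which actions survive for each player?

P1 drop B (A beats it: P:9>3 Q:6>5 R:8>6)
P2 drop Q (P beats it: A:10>9 C:3>0 D:3>2 E:9>7)
P1 drop A (C beats it: P:10>9 R:9>8)
P1 drop D (C beats it: P:10>1 R:9>0)
P1→{C,E} P2→{P,R}

Survivors P1:{C,E} P2:{P,R}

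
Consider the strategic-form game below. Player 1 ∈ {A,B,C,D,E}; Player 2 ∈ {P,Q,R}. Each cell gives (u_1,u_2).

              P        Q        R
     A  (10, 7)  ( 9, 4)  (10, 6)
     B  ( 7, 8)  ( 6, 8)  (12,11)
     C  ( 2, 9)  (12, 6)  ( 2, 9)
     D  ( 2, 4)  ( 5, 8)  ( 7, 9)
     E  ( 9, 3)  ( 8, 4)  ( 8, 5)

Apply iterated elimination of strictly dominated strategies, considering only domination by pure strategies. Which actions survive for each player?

P1 drop D (A beats it: P:10>2 Q:9>5 R:10>7)
P1 drop E (A beats it: P:10>9 Q:9>8 R:10>8)
P2 drop Q (R beats it: A:6>4 B:11>8 C:9>6)
P1 drop C (A beats it: P:10>2 R:10>2)
P1→{A,B} P2→{P,R}

Remaining: P1:{A,B} P2:{P,R}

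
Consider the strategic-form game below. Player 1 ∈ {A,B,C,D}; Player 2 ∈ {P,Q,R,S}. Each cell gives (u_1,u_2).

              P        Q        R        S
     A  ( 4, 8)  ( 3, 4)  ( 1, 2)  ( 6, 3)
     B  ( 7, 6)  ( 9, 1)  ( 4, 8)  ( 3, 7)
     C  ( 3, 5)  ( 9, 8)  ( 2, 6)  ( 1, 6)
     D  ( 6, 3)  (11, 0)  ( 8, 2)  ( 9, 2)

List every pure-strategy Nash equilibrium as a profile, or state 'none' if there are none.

(A,P): not NE [P1→B gives 7>4]
(A,Q): not NE [P1→D gives 11>3; P2→P gives 8>4]
(A,R): not NE [P1→D gives 8>1; P2→P gives 8>2]
(A,S): not NE [P1→D gives 9>6; P2→P gives 8>3]
(B,P): not NE [P2→R gives 8>6]
(B,Q): not NE [P1→D gives 11>9; P2→R gives 8>1]
(B,R): not NE [P1→D gives 8>4]
(B,S): not NE [P1→D gives 9>3; P2→R gives 8>7]
(C,P): not NE [P1→B gives 7>3; P2→Q gives 8>5]
(C,Q): not NE [P1→D gives 11>9]
(C,R): not NE [P1→D gives 8>2; P2→Q gives 8>6]
(C,S): not NE [P1→D gives 9>1; P2→Q gives 8>6]
(D,P): not NE [P1→B gives 7>6]
(D,Q): not NE [P2→P gives 3>0]
(D,R): not NE [P2→P gives 3>2]
(D,S): not NE [P2→P gives 3>2]

No pure NE.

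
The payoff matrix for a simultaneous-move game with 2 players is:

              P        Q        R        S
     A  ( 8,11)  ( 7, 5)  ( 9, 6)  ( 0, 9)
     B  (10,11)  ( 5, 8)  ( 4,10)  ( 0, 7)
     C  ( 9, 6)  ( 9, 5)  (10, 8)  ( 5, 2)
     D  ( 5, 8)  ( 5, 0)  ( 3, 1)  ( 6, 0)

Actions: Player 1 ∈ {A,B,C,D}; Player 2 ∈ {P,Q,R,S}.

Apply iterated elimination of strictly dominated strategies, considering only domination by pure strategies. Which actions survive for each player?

Survivors P1:{B,C} P2:{P,R}

P1 drop A (C beats it: P:9>8 Q:9>7 R:10>9 S:5>0)
P2 drop Q (P beats it: B:11>8 C:6>5 D:8>0)
P2 drop S (P beats it: B:11>7 C:6>2 D:8>0)
P1 drop D (B beats it: P:10>5 R:4>3)
P1→{B,C} P2→{P,R}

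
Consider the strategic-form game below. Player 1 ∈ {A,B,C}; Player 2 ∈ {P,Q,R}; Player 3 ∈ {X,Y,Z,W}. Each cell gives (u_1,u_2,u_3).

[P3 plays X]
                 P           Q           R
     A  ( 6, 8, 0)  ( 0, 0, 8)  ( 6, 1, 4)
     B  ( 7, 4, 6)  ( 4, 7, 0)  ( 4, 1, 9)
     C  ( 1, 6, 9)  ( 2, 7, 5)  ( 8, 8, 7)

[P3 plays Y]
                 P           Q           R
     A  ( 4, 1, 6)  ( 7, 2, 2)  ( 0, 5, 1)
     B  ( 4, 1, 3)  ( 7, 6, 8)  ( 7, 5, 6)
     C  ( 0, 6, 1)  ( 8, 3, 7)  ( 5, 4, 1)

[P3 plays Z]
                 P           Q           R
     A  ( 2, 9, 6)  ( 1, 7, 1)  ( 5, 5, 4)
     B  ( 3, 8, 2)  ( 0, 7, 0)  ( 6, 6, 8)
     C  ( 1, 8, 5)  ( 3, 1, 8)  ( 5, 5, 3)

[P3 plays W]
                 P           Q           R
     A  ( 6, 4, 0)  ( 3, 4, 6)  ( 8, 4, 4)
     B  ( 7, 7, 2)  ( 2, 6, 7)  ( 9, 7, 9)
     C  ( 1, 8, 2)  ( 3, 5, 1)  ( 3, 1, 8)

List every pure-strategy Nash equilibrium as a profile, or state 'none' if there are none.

NE set: (B,R,W)

(A,P,X): not NE [P1→B gives 7>6; P3→Z gives 6>0]
(A,P,Y): not NE [P2→R gives 5>1]
(A,P,Z): not NE [P1→B gives 3>2]
(A,P,W): not NE [P1→B gives 7>6; P3→Z gives 6>0]
(A,Q,X): not NE [P1→B gives 4>0; P2→P gives 8>0]
(A,Q,Y): not NE [P1→C gives 8>7; P2→R gives 5>2; P3→X gives 8>2]
(A,Q,Z): not NE [P1→C gives 3>1; P2→P gives 9>7; P3→X gives 8>1]
(A,Q,W): not NE [P3→X gives 8>6]
(A,R,X): not NE [P1→C gives 8>6; P2→P gives 8>1]
(A,R,Y): not NE [P1→B gives 7>0; P3→W gives 4>1]
(A,R,Z): not NE [P1→B gives 6>5; P2→P gives 9>5]
(A,R,W): not NE [P1→B gives 9>8]
(B,P,X): not NE [P2→Q gives 7>4]
(B,P,Y): not NE [P2→Q gives 6>1; P3→X gives 6>3]
(B,P,Z): not NE [P3→X gives 6>2]
(B,P,W): not NE [P3→X gives 6>2]
(B,Q,X): not NE [P3→Y gives 8>0]
(B,Q,Y): not NE [P1→C gives 8>7]
(B,Q,Z): not NE [P1→C gives 3>0; P2→P gives 8>7; P3→Y gives 8>0]
(B,Q,W): not NE [P1→C gives 3>2; P2→R gives 7>6; P3→Y gives 8>7]
(B,R,X): not NE [P1→C gives 8>4; P2→Q gives 7>1]
(B,R,Y): not NE [P2→Q gives 6>5; P3→W gives 9>6]
(B,R,Z): not NE [P2→P gives 8>6; P3→W gives 9>8]
(B,R,W): NE
(C,P,X): not NE [P1→B gives 7>1; P2→R gives 8>6]
(C,P,Y): not NE [P1→B gives 4>0; P3→X gives 9>1]
(C,P,Z): not NE [P1→B gives 3>1; P3→X gives 9>5]
(C,P,W): not NE [P1→B gives 7>1; P3→X gives 9>2]
(C,Q,X): not NE [P1→B gives 4>2; P2→R gives 8>7; P3→Z gives 8>5]
(C,Q,Y): not NE [P2→P gives 6>3; P3→Z gives 8>7]
(C,Q,Z): not NE [P2→P gives 8>1]
(C,Q,W): not NE [P2→P gives 8>5; P3→Z gives 8>1]
(C,R,X): not NE [P3→W gives 8>7]
(C,R,Y): not NE [P1→B gives 7>5; P2→P gives 6>4; P3→W gives 8>1]
(C,R,Z): not NE [P1→B gives 6>5; P2→P gives 8>5; P3→W gives 8>3]
(C,R,W): not NE [P1→B gives 9>3; P2→P gives 8>1]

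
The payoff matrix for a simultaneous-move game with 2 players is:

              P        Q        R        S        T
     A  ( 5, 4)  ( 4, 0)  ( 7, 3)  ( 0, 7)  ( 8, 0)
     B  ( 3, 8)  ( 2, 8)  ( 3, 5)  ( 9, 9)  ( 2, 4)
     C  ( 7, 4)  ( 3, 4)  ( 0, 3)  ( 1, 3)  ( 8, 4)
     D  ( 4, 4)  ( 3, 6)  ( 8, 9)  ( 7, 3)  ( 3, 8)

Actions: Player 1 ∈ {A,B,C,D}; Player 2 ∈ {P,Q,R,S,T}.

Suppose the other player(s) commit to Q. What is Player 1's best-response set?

u_1(A vs Q) = 4
u_1(B vs Q) = 2
u_1(C vs Q) = 3
u_1(D vs Q) = 3
max payoff 4 at {A}

argmax u_1 = {A}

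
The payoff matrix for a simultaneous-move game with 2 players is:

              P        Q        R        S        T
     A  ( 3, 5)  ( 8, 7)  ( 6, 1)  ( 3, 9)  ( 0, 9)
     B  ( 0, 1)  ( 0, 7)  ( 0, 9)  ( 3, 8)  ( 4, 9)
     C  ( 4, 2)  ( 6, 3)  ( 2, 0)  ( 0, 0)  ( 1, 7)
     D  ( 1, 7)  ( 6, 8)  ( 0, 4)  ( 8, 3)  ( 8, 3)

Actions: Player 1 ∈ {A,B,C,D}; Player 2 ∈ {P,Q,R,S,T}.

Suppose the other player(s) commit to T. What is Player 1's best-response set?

u_1(A vs T) = 0
u_1(B vs T) = 4
u_1(C vs T) = 1
u_1(D vs T) = 8
max payoff 8 at {D}

P1 best: {D}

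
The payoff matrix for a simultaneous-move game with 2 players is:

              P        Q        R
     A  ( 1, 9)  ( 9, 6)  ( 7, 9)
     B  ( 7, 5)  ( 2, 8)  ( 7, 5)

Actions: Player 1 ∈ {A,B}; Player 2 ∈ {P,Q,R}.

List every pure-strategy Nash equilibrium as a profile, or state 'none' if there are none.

(A,P): not NE [P1→B gives 7>1]
(A,Q): not NE [P2→R gives 9>6]
(A,R): NE
(B,P): not NE [P2→Q gives 8>5]
(B,Q): not NE [P1→A gives 9>2]
(B,R): not NE [P2→Q gives 8>5]

PSNE = {(A,R)}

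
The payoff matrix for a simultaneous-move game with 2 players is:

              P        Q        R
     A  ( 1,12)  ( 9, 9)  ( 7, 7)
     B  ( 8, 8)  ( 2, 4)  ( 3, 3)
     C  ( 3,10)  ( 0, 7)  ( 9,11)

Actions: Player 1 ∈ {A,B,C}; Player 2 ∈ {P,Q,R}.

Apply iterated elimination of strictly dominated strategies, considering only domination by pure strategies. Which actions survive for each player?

P2 drop Q (P beats it: A:12>9 B:8>4 C:10>7)
P1 drop A (C beats it: P:3>1 R:9>7)
P1→{B,C} P2→{P,R}

Remaining: P1:{B,C} P2:{P,R}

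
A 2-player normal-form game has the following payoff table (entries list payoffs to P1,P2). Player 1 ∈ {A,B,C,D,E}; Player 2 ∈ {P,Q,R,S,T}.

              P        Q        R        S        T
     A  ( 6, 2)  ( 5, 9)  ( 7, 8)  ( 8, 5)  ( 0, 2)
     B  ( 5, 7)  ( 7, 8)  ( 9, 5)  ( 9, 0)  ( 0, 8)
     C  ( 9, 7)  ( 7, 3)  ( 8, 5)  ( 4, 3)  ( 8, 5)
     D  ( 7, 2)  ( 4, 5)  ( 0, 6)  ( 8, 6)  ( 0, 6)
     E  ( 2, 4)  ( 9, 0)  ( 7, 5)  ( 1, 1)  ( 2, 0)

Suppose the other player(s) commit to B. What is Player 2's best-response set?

u_2(P vs B) = 7
u_2(Q vs B) = 8
u_2(R vs B) = 5
u_2(S vs B) = 0
u_2(T vs B) = 8
max payoff 8 at {Q,T}

BR_2 = {Q,T}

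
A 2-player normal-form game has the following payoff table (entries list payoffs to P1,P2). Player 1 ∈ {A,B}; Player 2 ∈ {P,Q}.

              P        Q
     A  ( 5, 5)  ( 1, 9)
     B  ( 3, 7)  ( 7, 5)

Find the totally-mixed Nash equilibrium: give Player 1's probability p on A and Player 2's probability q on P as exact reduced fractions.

(p,q) = (1/3, 3/4)

P1 indiff ⇒ q·5+(1-q)·1 = q·3+(1-q)·7 ⇒ q(2) = (1-q)(6) ⇒ q = 3/4
P2 indiff ⇒ p·5+(1-p)·7 = p·9+(1-p)·5 ⇒ p(-4) = (1-p)(-2) ⇒ p = 1/3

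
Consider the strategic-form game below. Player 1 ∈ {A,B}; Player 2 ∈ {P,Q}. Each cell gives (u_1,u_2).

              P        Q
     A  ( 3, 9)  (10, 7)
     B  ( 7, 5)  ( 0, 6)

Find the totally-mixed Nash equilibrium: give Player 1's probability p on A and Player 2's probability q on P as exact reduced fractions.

P1 indiff ⇒ q·3+(1-q)·10 = q·7+(1-q)·0 ⇒ q(-4) = (1-q)(-10) ⇒ q = 5/7
P2 indiff ⇒ p·9+(1-p)·5 = p·7+(1-p)·6 ⇒ p(2) = (1-p)(1) ⇒ p = 1/3

p=1/3, q=5/7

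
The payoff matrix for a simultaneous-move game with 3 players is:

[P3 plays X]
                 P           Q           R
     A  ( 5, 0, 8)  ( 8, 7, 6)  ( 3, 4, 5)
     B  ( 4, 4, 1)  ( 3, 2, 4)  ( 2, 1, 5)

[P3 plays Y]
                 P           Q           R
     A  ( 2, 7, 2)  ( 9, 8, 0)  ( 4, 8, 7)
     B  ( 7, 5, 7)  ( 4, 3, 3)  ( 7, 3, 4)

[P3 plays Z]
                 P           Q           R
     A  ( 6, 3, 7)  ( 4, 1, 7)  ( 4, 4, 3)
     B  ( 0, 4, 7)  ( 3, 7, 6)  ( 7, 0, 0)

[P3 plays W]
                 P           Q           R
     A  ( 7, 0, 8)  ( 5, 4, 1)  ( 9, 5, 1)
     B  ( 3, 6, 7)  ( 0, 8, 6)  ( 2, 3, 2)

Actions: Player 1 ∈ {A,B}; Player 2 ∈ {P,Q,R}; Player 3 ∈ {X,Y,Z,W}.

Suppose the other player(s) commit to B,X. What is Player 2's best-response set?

u_2(P vs B,X) = 4
u_2(Q vs B,X) = 2
u_2(R vs B,X) = 1
max payoff 4 at {P}

argmax u_2 = {P}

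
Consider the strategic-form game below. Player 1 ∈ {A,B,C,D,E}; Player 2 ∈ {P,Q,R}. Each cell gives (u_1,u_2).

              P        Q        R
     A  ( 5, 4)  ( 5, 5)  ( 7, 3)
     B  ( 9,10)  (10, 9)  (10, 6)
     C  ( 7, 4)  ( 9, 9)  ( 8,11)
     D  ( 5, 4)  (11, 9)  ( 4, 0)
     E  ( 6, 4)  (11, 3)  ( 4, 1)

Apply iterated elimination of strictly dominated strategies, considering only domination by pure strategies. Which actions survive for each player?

P1 drop A (B beats it: P:9>5 Q:10>5 R:10>7)
P1 drop C (B beats it: P:9>7 Q:10>9 R:10>8)
P2 drop R (P beats it: B:10>6 D:4>0 E:4>1)
P1→{B,D,E} P2→{P,Q}

Remaining: P1:{B,D,E} P2:{P,Q}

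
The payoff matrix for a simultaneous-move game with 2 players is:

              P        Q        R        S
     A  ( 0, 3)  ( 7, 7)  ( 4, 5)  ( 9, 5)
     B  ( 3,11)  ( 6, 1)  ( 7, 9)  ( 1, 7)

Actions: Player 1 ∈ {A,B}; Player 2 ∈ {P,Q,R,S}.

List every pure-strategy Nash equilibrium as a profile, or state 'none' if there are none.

PSNE = {(A,Q), (B,P)}

(A,P): not NE [P1→B gives 3>0; P2→Q gives 7>3]
(A,Q): NE
(A,R): not NE [P1→B gives 7>4; P2→Q gives 7>5]
(A,S): not NE [P2→Q gives 7>5]
(B,P): NE
(B,Q): not NE [P1→A gives 7>6; P2→P gives 11>1]
(B,R): not NE [P2→P gives 11>9]
(B,S): not NE [P1→A gives 9>1; P2→P gives 11>7]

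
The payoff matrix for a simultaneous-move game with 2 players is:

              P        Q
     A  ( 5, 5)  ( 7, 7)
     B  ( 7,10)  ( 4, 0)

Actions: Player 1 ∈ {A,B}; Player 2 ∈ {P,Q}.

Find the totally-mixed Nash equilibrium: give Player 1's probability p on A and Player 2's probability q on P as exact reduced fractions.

P1 indiff ⇒ q·5+(1-q)·7 = q·7+(1-q)·4 ⇒ q(-2) = (1-q)(-3) ⇒ q = 3/5
P2 indiff ⇒ p·5+(1-p)·10 = p·7+(1-p)·0 ⇒ p(-2) = (1-p)(-10) ⇒ p = 5/6

(p,q) = (5/6, 3/5)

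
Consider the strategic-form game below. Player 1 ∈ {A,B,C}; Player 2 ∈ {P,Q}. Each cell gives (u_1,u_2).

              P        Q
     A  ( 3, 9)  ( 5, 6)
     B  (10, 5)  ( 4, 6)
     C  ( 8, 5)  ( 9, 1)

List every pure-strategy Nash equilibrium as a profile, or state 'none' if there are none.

Equilibria: none

(A,P): not NE [P1→B gives 10>3]
(A,Q): not NE [P1→C gives 9>5; P2→P gives 9>6]
(B,P): not NE [P2→Q gives 6>5]
(B,Q): not NE [P1→C gives 9>4]
(C,P): not NE [P1→B gives 10>8]
(C,Q): not NE [P2→P gives 5>1]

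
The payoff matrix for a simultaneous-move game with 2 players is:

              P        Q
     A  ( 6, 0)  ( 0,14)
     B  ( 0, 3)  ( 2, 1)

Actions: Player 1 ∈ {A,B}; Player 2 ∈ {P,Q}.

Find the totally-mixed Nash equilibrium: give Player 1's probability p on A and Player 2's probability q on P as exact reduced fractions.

P1 indiff ⇒ q·6+(1-q)·0 = q·0+(1-q)·2 ⇒ q(6) = (1-q)(2) ⇒ q = 1/4
P2 indiff ⇒ p·0+(1-p)·3 = p·14+(1-p)·1 ⇒ p(-14) = (1-p)(-2) ⇒ p = 1/8

p=1/8, q=1/4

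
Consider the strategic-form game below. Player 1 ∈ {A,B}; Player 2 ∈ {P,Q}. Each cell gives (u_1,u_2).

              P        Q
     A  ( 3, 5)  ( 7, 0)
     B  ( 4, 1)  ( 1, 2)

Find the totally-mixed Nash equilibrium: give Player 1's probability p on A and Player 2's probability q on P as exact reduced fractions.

P1 indiff ⇒ q·3+(1-q)·7 = q·4+(1-q)·1 ⇒ q(-1) = (1-q)(-6) ⇒ q = 6/7
P2 indiff ⇒ p·5+(1-p)·1 = p·0+(1-p)·2 ⇒ p(5) = (1-p)(1) ⇒ p = 1/6

P1 mixes 1/6 on A; P2 mixes 6/7 on P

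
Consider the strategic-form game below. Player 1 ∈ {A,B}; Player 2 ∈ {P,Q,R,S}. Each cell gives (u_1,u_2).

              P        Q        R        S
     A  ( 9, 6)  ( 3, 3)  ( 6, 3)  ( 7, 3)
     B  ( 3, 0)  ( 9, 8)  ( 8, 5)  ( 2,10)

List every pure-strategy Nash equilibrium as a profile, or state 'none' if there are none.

(A,P): NE
(A,Q): not NE [P1→B gives 9>3; P2→P gives 6>3]
(A,R): not NE [P1→B gives 8>6; P2→P gives 6>3]
(A,S): not NE [P2→P gives 6>3]
(B,P): not NE [P1→A gives 9>3; P2→S gives 10>0]
(B,Q): not NE [P2→S gives 10>8]
(B,R): not NE [P2→S gives 10>5]
(B,S): not NE [P1→A gives 7>2]

PSNE = {(A,P)}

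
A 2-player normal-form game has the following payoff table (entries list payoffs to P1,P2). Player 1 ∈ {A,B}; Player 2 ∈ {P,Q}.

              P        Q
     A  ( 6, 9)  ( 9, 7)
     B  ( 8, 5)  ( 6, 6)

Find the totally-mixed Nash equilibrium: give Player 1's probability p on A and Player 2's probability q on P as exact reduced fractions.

P1 indiff ⇒ q·6+(1-q)·9 = q·8+(1-q)·6 ⇒ q(-2) = (1-q)(-3) ⇒ q = 3/5
P2 indiff ⇒ p·9+(1-p)·5 = p·7+(1-p)·6 ⇒ p(2) = (1-p)(1) ⇒ p = 1/3

P1 mixes 1/3 on A; P2 mixes 3/5 on P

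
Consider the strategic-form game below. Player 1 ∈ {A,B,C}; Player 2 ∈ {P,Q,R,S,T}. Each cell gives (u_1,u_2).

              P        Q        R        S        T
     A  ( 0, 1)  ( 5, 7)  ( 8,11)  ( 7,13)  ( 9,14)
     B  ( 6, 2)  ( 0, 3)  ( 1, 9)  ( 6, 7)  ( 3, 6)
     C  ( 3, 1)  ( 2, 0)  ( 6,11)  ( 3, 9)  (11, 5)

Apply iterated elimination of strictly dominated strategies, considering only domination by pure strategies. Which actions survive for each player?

IESDS → P1:{A,C} P2:{R,S,T}

P2 drop P (R beats it: A:11>1 B:9>2 C:11>1)
P1 drop B (A beats it: Q:5>0 R:8>1 S:7>6 T:9>3)
P2 drop Q (R beats it: A:11>7 C:11>0)
P1→{A,C} P2→{R,S,T}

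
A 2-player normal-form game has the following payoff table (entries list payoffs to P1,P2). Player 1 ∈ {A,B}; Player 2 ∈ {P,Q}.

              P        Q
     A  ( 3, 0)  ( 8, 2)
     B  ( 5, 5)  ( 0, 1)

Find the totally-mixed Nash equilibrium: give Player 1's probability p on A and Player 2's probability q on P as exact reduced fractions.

P1 mixes 2/3 on A; P2 mixes 4/5 on P

P1 indiff ⇒ q·3+(1-q)·8 = q·5+(1-q)·0 ⇒ q(-2) = (1-q)(-8) ⇒ q = 4/5
P2 indiff ⇒ p·0+(1-p)·5 = p·2+(1-p)·1 ⇒ p(-2) = (1-p)(-4) ⇒ p = 2/3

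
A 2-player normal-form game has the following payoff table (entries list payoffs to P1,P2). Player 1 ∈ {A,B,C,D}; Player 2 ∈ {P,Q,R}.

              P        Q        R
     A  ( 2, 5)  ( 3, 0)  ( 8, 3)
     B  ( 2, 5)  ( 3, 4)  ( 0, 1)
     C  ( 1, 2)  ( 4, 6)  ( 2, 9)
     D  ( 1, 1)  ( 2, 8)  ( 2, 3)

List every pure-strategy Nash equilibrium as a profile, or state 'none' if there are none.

Nash profiles: (A,P), (B,P)

(A,P): NE
(A,Q): not NE [P1→C gives 4>3; P2→P gives 5>0]
(A,R): not NE [P2→P gives 5>3]
(B,P): NE
(B,Q): not NE [P1→C gives 4>3; P2→P gives 5>4]
(B,R): not NE [P1→A gives 8>0; P2→P gives 5>1]
(C,P): not NE [P1→B gives 2>1; P2→R gives 9>2]
(C,Q): not NE [P2→R gives 9>6]
(C,R): not NE [P1→A gives 8>2]
(D,P): not NE [P1→B gives 2>1; P2→Q gives 8>1]
(D,Q): not NE [P1→C gives 4>2]
(D,R): not NE [P1→A gives 8>2; P2→Q gives 8>3]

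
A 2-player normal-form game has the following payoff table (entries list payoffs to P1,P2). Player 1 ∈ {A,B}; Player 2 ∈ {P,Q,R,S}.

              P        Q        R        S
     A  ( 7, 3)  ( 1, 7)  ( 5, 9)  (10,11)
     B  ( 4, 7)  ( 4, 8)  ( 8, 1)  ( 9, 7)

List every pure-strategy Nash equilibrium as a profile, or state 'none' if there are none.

(A,P): not NE [P2→S gives 11>3]
(A,Q): not NE [P1→B gives 4>1; P2→S gives 11>7]
(A,R): not NE [P1→B gives 8>5; P2→S gives 11>9]
(A,S): NE
(B,P): not NE [P1→A gives 7>4; P2→Q gives 8>7]
(B,Q): NE
(B,R): not NE [P2→Q gives 8>1]
(B,S): not NE [P1→A gives 10>9; P2→Q gives 8>7]

PSNE = {(A,S), (B,Q)}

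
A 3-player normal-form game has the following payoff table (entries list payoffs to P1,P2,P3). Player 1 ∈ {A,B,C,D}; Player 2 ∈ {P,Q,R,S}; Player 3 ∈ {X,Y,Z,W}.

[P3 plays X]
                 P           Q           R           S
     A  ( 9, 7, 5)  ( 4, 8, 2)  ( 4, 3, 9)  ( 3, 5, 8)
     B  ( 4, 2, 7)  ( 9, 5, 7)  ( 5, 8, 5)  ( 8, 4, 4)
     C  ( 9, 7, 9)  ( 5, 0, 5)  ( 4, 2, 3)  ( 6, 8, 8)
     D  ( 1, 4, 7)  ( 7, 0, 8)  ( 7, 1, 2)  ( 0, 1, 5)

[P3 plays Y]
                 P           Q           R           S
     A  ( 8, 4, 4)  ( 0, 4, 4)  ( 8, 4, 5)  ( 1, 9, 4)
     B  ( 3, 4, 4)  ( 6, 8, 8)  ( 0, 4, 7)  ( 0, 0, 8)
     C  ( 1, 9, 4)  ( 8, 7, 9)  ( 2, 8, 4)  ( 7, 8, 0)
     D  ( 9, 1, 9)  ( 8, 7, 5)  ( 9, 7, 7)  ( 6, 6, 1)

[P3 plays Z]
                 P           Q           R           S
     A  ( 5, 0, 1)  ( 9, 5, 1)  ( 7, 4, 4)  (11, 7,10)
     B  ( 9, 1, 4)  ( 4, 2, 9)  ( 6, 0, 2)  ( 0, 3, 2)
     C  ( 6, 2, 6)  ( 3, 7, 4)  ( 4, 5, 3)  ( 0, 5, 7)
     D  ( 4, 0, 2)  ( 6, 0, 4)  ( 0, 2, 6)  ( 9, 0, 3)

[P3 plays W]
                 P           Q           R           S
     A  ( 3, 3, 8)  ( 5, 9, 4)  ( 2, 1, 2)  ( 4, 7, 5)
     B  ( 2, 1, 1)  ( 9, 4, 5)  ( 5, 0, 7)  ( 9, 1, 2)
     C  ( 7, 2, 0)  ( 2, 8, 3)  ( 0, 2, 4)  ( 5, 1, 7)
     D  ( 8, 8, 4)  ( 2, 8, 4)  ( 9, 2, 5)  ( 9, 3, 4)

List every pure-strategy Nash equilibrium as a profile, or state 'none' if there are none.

PSNE = {(A,S,Z), (D,R,Y)}

(A,P,X): not NE [P2→Q gives 8>7; P3→W gives 8>5]
(A,P,Y): not NE [P1→D gives 9>8; P2→S gives 9>4; P3→W gives 8>4]
(A,P,Z): not NE [P1→B gives 9>5; P2→S gives 7>0; P3→W gives 8>1]
(A,P,W): not NE [P1→D gives 8>3; P2→Q gives 9>3]
(A,Q,X): not NE [P1→B gives 9>4; P3→W gives 4>2]
(A,Q,Y): not NE [P1→D gives 8>0; P2→S gives 9>4]
(A,Q,Z): not NE [P2→S gives 7>5; P3→W gives 4>1]
(A,Q,W): not NE [P1→B gives 9>5]
(A,R,X): not NE [P1→D gives 7>4; P2→Q gives 8>3]
(A,R,Y): not NE [P1→D gives 9>8; P2→S gives 9>4; P3→X gives 9>5]
(A,R,Z): not NE [P2→S gives 7>4; P3→X gives 9>4]
(A,R,W): not NE [P1→D gives 9>2; P2→Q gives 9>1; P3→X gives 9>2]
(A,S,X): not NE [P1→B gives 8>3; P2→Q gives 8>5; P3→Z gives 10>8]
(A,S,Y): not NE [P1→C gives 7>1; P3→Z gives 10>4]
(A,S,Z): NE
(A,S,W): not NE [P1→D gives 9>4; P2→Q gives 9>7; P3→Z gives 10>5]
(B,P,X): not NE [P1→C gives 9>4; P2→R gives 8>2]
(B,P,Y): not NE [P1→D gives 9>3; P2→Q gives 8>4; P3→X gives 7>4]
(B,P,Z): not NE [P2→S gives 3>1; P3→X gives 7>4]
(B,P,W): not NE [P1→D gives 8>2; P2→Q gives 4>1; P3→X gives 7>1]
(B,Q,X): not NE [P2→R gives 8>5; P3→Z gives 9>7]
(B,Q,Y): not NE [P1→D gives 8>6; P3→Z gives 9>8]
(B,Q,Z): not NE [P1→A gives 9>4; P2→S gives 3>2]
(B,Q,W): not NE [P3→Z gives 9>5]
(B,R,X): not NE [P1→D gives 7>5; P3→W gives 7>5]
(B,R,Y): not NE [P1→D gives 9>0; P2→Q gives 8>4]
(B,R,Z): not NE [P1→A gives 7>6; P2→S gives 3>0; P3→W gives 7>2]
(B,R,W): not NE [P1→D gives 9>5; P2→Q gives 4>0]
(B,S,X): not NE [P2→R gives 8>4; P3→Y gives 8>4]
(B,S,Y): not NE [P1→C gives 7>0; P2→Q gives 8>0]
(B,S,Z): not NE [P1→A gives 11>0; P3→Y gives 8>2]
(B,S,W): not NE [P2→Q gives 4>1; P3→Y gives 8>2]
(C,P,X): not NE [P2→S gives 8>7]
(C,P,Y): not NE [P1→D gives 9>1; P3→X gives 9>4]
(C,P,Z): not NE [P1→B gives 9>6; P2→Q gives 7>2; P3→X gives 9>6]
(C,P,W): not NE [P1→D gives 8>7; P2→Q gives 8>2; P3→X gives 9>0]
(C,Q,X): not NE [P1→B gives 9>5; P2→S gives 8>0; P3→Y gives 9>5]
(C,Q,Y): not NE [P2→P gives 9>7]
(C,Q,Z): not NE [P1→A gives 9>3; P3→Y gives 9>4]
(C,Q,W): not NE [P1→B gives 9>2; P3→Y gives 9>3]
(C,R,X): not NE [P1→D gives 7>4; P2→S gives 8>2; P3→W gives 4>3]
(C,R,Y): not NE [P1→D gives 9>2; P2→P gives 9>8]
(C,R,Z): not NE [P1→A gives 7>4; P2→Q gives 7>5; P3→W gives 4>3]
(C,R,W): not NE [P1→D gives 9>0; P2→Q gives 8>2]
(C,S,X): not NE [P1→B gives 8>6]
(C,S,Y): not NE [P2→P gives 9>8; P3→X gives 8>0]
(C,S,Z): not NE [P1→A gives 11>0; P2→Q gives 7>5; P3→X gives 8>7]
(C,S,W): not NE [P1→D gives 9>5; P2→Q gives 8>1; P3→X gives 8>7]
(D,P,X): not NE [P1→C gives 9>1; P3→Y gives 9>7]
(D,P,Y): not NE [P2→R gives 7>1]
(D,P,Z): not NE [P1→B gives 9>4; P2→R gives 2>0; P3→Y gives 9>2]
(D,P,W): not NE [P3→Y gives 9>4]
(D,Q,X): not NE [P1→B gives 9>7; P2→P gives 4>0]
(D,Q,Y): not NE [P3→X gives 8>5]
(D,Q,Z): not NE [P1→A gives 9>6; P2→R gives 2>0; P3→X gives 8>4]
(D,Q,W): not NE [P1→B gives 9>2; P3→X gives 8>4]
(D,R,X): not NE [P2→P gives 4>1; P3→Y gives 7>2]
(D,R,Y): NE
(D,R,Z): not NE [P1→A gives 7>0; P3→Y gives 7>6]
(D,R,W): not NE [P2→Q gives 8>2; P3→Y gives 7>5]
(D,S,X): not NE [P1→B gives 8>0; P2→P gives 4>1]
(D,S,Y): not NE [P1→C gives 7>6; P2→R gives 7>6; P3→X gives 5>1]
(D,S,Z): not NE [P1→A gives 11>9; P2→R gives 2>0; P3→X gives 5>3]
(D,S,W): not NE [P2→Q gives 8>3; P3→X gives 5>4]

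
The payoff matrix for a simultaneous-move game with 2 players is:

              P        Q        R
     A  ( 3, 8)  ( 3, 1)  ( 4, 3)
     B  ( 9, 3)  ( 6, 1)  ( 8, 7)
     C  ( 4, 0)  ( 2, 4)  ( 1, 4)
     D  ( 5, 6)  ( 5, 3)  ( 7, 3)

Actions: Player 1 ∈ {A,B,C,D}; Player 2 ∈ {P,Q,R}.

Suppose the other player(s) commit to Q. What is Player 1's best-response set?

BR_1 = {B}

u_1(A vs Q) = 3
u_1(B vs Q) = 6
u_1(C vs Q) = 2
u_1(D vs Q) = 5
max payoff 6 at {B}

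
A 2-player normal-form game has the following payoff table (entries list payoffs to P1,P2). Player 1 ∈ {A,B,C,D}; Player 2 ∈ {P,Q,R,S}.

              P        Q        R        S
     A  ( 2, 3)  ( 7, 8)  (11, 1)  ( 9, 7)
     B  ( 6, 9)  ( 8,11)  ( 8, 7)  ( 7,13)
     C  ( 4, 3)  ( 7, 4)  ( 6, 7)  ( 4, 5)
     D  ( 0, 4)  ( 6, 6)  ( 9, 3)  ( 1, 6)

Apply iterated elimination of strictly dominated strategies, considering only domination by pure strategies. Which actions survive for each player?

Survivors P1:{A,B} P2:{Q,S}

P1 drop C (B beats it: P:6>4 Q:8>7 R:8>6 S:7>4)
P1 drop D (A beats it: P:2>0 Q:7>6 R:11>9 S:9>1)
P2 drop P (Q beats it: A:8>3 B:11>9)
P2 drop R (Q beats it: A:8>1 B:11>7)
P1→{A,B} P2→{Q,S}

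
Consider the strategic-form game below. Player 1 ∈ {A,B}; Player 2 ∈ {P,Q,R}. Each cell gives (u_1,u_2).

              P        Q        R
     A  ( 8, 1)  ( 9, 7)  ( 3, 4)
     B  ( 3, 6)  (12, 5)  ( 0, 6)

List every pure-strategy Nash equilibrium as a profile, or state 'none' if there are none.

(A,P): not NE [P2→Q gives 7>1]
(A,Q): not NE [P1→B gives 12>9]
(A,R): not NE [P2→Q gives 7>4]
(B,P): not NE [P1→A gives 8>3]
(B,Q): not NE [P2→R gives 6>5]
(B,R): not NE [P1→A gives 3>0]

Equilibria: none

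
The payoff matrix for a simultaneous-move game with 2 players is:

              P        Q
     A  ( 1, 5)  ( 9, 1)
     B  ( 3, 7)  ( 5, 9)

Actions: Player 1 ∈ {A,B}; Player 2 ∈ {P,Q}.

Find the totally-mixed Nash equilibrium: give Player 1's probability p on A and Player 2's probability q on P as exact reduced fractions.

(p,q) = (1/3, 2/3)

P1 indiff ⇒ q·1+(1-q)·9 = q·3+(1-q)·5 ⇒ q(-2) = (1-q)(-4) ⇒ q = 2/3
P2 indiff ⇒ p·5+(1-p)·7 = p·1+(1-p)·9 ⇒ p(4) = (1-p)(2) ⇒ p = 1/3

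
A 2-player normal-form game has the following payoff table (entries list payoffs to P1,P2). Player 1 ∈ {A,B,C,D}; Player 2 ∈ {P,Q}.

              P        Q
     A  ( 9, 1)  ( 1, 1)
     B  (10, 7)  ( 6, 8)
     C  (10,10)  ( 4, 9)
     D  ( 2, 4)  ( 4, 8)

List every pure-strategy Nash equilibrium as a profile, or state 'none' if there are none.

(A,P): not NE [P1→C gives 10>9]
(A,Q): not NE [P1→B gives 6>1]
(B,P): not NE [P2→Q gives 8>7]
(B,Q): NE
(C,P): NE
(C,Q): not NE [P1→B gives 6>4; P2→P gives 10>9]
(D,P): not NE [P1→C gives 10>2; P2→Q gives 8>4]
(D,Q): not NE [P1→B gives 6>4]

Nash profiles: (B,Q), (C,P)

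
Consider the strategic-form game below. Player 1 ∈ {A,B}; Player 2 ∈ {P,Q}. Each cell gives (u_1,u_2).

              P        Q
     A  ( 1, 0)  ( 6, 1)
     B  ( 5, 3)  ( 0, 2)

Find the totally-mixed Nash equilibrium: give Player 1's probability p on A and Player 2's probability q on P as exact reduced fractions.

P1 indiff ⇒ q·1+(1-q)·6 = q·5+(1-q)·0 ⇒ q(-4) = (1-q)(-6) ⇒ q = 3/5
P2 indiff ⇒ p·0+(1-p)·3 = p·1+(1-p)·2 ⇒ p(-1) = (1-p)(-1) ⇒ p = 1/2

p=1/2, q=3/5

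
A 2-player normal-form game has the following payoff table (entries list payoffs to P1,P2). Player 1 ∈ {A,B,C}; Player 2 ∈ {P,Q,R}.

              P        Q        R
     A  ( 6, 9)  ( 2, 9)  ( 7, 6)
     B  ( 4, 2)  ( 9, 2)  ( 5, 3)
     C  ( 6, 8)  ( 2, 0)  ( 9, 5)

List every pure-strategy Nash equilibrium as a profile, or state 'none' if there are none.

(A,P): NE
(A,Q): not NE [P1→B gives 9>2]
(A,R): not NE [P1→C gives 9>7; P2→Q gives 9>6]
(B,P): not NE [P1→C gives 6>4; P2→R gives 3>2]
(B,Q): not NE [P2→R gives 3>2]
(B,R): not NE [P1→C gives 9>5]
(C,P): NE
(C,Q): not NE [P1→B gives 9>2; P2→P gives 8>0]
(C,R): not NE [P2→P gives 8>5]

NE set: (A,P), (C,P)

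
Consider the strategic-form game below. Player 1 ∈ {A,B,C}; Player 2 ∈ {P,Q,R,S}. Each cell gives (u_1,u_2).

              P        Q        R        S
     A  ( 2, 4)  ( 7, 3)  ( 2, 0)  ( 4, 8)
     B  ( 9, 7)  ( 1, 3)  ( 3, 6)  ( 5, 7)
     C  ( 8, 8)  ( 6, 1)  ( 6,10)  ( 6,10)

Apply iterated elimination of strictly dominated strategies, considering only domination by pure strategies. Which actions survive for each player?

P2 drop Q (P beats it: A:4>3 B:7>3 C:8>1)
P1 drop A (B beats it: P:9>2 R:3>2 S:5>4)
P1→{B,C} P2→{P,R,S}

Survivors P1:{B,C} P2:{P,R,S}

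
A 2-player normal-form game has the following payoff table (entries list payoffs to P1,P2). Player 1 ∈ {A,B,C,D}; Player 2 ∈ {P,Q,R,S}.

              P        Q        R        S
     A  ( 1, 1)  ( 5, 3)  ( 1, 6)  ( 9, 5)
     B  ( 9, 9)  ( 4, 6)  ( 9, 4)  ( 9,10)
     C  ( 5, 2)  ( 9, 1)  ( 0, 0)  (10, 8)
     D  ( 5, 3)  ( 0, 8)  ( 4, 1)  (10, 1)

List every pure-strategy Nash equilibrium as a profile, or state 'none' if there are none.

PSNE = {(C,S)}

(A,P): not NE [P1→B gives 9>1; P2→R gives 6>1]
(A,Q): not NE [P1→C gives 9>5; P2→R gives 6>3]
(A,R): not NE [P1→B gives 9>1]
(A,S): not NE [P1→D gives 10>9; P2→R gives 6>5]
(B,P): not NE [P2→S gives 10>9]
(B,Q): not NE [P1→C gives 9>4; P2→S gives 10>6]
(B,R): not NE [P2→S gives 10>4]
(B,S): not NE [P1→D gives 10>9]
(C,P): not NE [P1→B gives 9>5; P2→S gives 8>2]
(C,Q): not NE [P2→S gives 8>1]
(C,R): not NE [P1→B gives 9>0; P2→S gives 8>0]
(C,S): NE
(D,P): not NE [P1→B gives 9>5; P2→Q gives 8>3]
(D,Q): not NE [P1→C gives 9>0]
(D,R): not NE [P1→B gives 9>4; P2→Q gives 8>1]
(D,S): not NE [P2→Q gives 8>1]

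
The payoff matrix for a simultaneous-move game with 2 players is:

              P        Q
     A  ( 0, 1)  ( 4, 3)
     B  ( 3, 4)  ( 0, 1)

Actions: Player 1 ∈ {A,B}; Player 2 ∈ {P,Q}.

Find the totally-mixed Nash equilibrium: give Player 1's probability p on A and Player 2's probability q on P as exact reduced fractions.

(p,q) = (3/5, 4/7)

P1 indiff ⇒ q·0+(1-q)·4 = q·3+(1-q)·0 ⇒ q(-3) = (1-q)(-4) ⇒ q = 4/7
P2 indiff ⇒ p·1+(1-p)·4 = p·3+(1-p)·1 ⇒ p(-2) = (1-p)(-3) ⇒ p = 3/5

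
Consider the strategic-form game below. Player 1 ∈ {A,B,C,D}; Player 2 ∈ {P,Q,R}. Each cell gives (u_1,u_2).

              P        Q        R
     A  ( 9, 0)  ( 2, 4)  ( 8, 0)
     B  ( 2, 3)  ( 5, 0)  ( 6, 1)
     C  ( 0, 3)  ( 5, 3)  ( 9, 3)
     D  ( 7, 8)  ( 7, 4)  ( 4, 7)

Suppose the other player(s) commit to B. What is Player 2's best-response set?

u_2(P vs B) = 3
u_2(Q vs B) = 0
u_2(R vs B) = 1
max payoff 3 at {P}

BR_2 = {P}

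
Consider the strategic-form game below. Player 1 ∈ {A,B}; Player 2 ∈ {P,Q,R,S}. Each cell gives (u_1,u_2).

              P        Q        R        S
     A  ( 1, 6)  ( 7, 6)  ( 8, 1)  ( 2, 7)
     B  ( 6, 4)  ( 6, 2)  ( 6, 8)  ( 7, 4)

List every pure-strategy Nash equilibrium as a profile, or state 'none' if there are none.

PSNE: ∅

(A,P): not NE [P1→B gives 6>1; P2→S gives 7>6]
(A,Q): not NE [P2→S gives 7>6]
(A,R): not NE [P2→S gives 7>1]
(A,S): not NE [P1→B gives 7>2]
(B,P): not NE [P2→R gives 8>4]
(B,Q): not NE [P1→A gives 7>6; P2→R gives 8>2]
(B,R): not NE [P1→A gives 8>6]
(B,S): not NE [P2→R gives 8>4]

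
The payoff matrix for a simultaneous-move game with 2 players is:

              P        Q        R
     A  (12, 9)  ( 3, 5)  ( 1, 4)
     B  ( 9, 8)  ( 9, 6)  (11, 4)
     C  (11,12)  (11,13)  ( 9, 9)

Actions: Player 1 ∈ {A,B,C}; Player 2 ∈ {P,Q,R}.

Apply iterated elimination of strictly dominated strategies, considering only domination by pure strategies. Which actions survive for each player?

Survivors P1:{A,C} P2:{P,Q}

P2 drop R (P beats it: A:9>4 B:8>4 C:12>9)
P1 drop B (C beats it: P:11>9 Q:11>9)
P1→{A,C} P2→{P,Q}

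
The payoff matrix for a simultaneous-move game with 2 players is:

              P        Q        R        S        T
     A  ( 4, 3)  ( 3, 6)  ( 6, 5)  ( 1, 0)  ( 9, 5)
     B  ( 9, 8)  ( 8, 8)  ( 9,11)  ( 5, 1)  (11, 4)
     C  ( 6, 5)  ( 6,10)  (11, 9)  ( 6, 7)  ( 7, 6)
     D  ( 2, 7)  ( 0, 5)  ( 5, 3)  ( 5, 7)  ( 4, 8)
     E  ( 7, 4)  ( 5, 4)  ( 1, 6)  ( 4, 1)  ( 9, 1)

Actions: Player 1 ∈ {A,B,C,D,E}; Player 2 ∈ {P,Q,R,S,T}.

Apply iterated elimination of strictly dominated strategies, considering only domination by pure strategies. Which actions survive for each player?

P1 drop A (B beats it: P:9>4 Q:8>3 R:9>6 S:5>1 T:11>9)
P1 drop D (C beats it: P:6>2 Q:6>0 R:11>5 S:6>5 T:7>4)
P1 drop E (B beats it: P:9>7 Q:8>5 R:9>1 S:5>4 T:11>9)
P2 drop P (R beats it: B:11>8 C:9>5)
P2 drop S (Q beats it: B:8>1 C:10>7)
P2 drop T (Q beats it: B:8>4 C:10>6)
P1→{B,C} P2→{Q,R}

IESDS → P1:{B,C} P2:{Q,R}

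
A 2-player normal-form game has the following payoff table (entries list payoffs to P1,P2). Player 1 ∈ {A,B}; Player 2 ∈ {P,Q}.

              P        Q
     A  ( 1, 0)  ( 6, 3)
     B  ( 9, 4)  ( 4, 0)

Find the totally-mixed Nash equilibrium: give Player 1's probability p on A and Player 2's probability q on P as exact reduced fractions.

p=4/7, q=1/5

P1 indiff ⇒ q·1+(1-q)·6 = q·9+(1-q)·4 ⇒ q(-8) = (1-q)(-2) ⇒ q = 1/5
P2 indiff ⇒ p·0+(1-p)·4 = p·3+(1-p)·0 ⇒ p(-3) = (1-p)(-4) ⇒ p = 4/7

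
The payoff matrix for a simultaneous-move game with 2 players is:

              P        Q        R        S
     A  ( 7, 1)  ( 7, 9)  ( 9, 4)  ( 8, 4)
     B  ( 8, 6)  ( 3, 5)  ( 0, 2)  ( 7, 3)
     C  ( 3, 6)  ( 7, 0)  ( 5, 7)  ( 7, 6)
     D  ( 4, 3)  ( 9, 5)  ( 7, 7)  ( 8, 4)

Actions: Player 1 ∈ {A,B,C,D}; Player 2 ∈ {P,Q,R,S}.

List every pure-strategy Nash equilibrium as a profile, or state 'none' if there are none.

(A,P): not NE [P1→B gives 8>7; P2→Q gives 9>1]
(A,Q): not NE [P1→D gives 9>7]
(A,R): not NE [P2→Q gives 9>4]
(A,S): not NE [P2→Q gives 9>4]
(B,P): NE
(B,Q): not NE [P1→D gives 9>3; P2→P gives 6>5]
(B,R): not NE [P1→A gives 9>0; P2→P gives 6>2]
(B,S): not NE [P1→D gives 8>7; P2→P gives 6>3]
(C,P): not NE [P1→B gives 8>3; P2→R gives 7>6]
(C,Q): not NE [P1→D gives 9>7; P2→R gives 7>0]
(C,R): not NE [P1→A gives 9>5]
(C,S): not NE [P1→D gives 8>7; P2→R gives 7>6]
(D,P): not NE [P1→B gives 8>4; P2→R gives 7>3]
(D,Q): not NE [P2→R gives 7>5]
(D,R): not NE [P1→A gives 9>7]
(D,S): not NE [P2→R gives 7>4]

PSNE = {(B,P)}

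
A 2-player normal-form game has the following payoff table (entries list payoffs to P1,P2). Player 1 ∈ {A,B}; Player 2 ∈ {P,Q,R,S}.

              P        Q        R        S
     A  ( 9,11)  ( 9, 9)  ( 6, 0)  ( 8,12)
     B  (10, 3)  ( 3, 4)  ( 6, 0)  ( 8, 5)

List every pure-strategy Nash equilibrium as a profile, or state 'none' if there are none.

PSNE = {(A,S), (B,S)}

(A,P): not NE [P1→B gives 10>9; P2→S gives 12>11]
(A,Q): not NE [P2→S gives 12>9]
(A,R): not NE [P2→S gives 12>0]
(A,S): NE
(B,P): not NE [P2→S gives 5>3]
(B,Q): not NE [P1→A gives 9>3; P2→S gives 5>4]
(B,R): not NE [P2→S gives 5>0]
(B,S): NE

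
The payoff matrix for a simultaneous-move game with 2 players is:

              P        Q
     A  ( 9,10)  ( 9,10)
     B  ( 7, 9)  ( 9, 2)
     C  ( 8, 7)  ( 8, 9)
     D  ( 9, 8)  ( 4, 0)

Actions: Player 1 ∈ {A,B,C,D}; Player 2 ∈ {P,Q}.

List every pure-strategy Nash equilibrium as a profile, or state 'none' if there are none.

NE set: (A,P), (A,Q), (D,P)

(A,P): NE
(A,Q): NE
(B,P): not NE [P1→D gives 9>7]
(B,Q): not NE [P2→P gives 9>2]
(C,P): not NE [P1→D gives 9>8; P2→Q gives 9>7]
(C,Q): not NE [P1→B gives 9>8]
(D,P): NE
(D,Q): not NE [P1→B gives 9>4; P2→P gives 8>0]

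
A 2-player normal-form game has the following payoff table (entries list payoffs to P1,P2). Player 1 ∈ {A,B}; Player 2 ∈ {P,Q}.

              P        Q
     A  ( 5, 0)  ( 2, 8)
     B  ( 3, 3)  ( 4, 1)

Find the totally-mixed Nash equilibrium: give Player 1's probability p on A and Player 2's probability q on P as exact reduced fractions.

p=1/5, q=1/2

P1 indiff ⇒ q·5+(1-q)·2 = q·3+(1-q)·4 ⇒ q(2) = (1-q)(2) ⇒ q = 1/2
P2 indiff ⇒ p·0+(1-p)·3 = p·8+(1-p)·1 ⇒ p(-8) = (1-p)(-2) ⇒ p = 1/5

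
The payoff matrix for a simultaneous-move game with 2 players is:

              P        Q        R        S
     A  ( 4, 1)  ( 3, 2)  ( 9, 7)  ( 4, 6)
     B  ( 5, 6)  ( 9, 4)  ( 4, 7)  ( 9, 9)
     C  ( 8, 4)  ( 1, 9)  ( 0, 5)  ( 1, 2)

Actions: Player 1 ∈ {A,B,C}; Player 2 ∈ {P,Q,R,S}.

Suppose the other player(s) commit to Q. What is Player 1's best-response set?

argmax u_1 = {B}

u_1(A vs Q) = 3
u_1(B vs Q) = 9
u_1(C vs Q) = 1
max payoff 9 at {B}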